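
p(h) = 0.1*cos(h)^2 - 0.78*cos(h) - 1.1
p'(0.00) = 0.00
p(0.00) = -1.78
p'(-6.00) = 0.16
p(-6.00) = -1.76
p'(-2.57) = -0.51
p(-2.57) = -0.37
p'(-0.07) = -0.04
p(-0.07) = -1.78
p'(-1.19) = -0.66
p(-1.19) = -1.38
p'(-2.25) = -0.70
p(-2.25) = -0.57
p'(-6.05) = 0.14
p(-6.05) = -1.76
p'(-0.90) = -0.51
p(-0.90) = -1.55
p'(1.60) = 0.79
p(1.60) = -1.08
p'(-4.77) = 0.77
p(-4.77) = -1.14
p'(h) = -0.2*sin(h)*cos(h) + 0.78*sin(h)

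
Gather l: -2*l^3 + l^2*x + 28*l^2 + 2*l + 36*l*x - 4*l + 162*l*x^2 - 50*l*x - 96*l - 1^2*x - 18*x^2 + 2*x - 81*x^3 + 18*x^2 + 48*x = -2*l^3 + l^2*(x + 28) + l*(162*x^2 - 14*x - 98) - 81*x^3 + 49*x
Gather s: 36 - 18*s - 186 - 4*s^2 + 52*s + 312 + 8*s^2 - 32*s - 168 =4*s^2 + 2*s - 6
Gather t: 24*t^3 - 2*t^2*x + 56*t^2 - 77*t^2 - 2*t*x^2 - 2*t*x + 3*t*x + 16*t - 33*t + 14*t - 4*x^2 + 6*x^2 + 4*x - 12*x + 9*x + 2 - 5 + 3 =24*t^3 + t^2*(-2*x - 21) + t*(-2*x^2 + x - 3) + 2*x^2 + x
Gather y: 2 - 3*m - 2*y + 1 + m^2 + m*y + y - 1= m^2 - 3*m + y*(m - 1) + 2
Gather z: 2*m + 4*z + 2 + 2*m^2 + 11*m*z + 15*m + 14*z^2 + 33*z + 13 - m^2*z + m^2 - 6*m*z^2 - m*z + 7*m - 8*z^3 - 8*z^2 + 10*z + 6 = 3*m^2 + 24*m - 8*z^3 + z^2*(6 - 6*m) + z*(-m^2 + 10*m + 47) + 21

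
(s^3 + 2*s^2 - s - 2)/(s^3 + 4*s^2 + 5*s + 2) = (s - 1)/(s + 1)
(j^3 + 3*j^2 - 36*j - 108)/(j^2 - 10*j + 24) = (j^2 + 9*j + 18)/(j - 4)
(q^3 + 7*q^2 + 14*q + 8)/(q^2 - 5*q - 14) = (q^2 + 5*q + 4)/(q - 7)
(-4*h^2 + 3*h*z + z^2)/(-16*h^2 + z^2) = (-h + z)/(-4*h + z)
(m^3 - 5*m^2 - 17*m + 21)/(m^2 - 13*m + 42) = (m^2 + 2*m - 3)/(m - 6)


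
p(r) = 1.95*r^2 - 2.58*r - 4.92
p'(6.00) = 20.82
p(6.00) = 49.80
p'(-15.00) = -61.08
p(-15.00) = 472.53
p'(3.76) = 12.08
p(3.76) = 12.95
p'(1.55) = 3.46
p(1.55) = -4.23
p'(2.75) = 8.14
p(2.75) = 2.73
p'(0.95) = 1.12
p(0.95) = -5.61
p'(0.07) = -2.31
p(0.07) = -5.09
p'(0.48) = -0.71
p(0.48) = -5.71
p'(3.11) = 9.55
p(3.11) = 5.92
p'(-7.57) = -32.10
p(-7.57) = 126.36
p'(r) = 3.9*r - 2.58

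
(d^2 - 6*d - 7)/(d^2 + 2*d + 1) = (d - 7)/(d + 1)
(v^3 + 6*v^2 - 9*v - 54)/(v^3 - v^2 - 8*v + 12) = (v^2 + 3*v - 18)/(v^2 - 4*v + 4)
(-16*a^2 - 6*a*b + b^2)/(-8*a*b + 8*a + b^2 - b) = (2*a + b)/(b - 1)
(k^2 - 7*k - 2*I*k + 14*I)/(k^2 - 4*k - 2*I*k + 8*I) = (k - 7)/(k - 4)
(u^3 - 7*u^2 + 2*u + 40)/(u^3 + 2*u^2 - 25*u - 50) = (u - 4)/(u + 5)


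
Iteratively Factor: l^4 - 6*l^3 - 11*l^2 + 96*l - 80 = (l - 1)*(l^3 - 5*l^2 - 16*l + 80) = (l - 4)*(l - 1)*(l^2 - l - 20) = (l - 5)*(l - 4)*(l - 1)*(l + 4)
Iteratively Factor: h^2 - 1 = (h + 1)*(h - 1)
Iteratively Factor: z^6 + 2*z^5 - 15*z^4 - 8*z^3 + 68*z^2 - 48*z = (z - 2)*(z^5 + 4*z^4 - 7*z^3 - 22*z^2 + 24*z) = (z - 2)*(z + 4)*(z^4 - 7*z^2 + 6*z) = z*(z - 2)*(z + 4)*(z^3 - 7*z + 6) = z*(z - 2)*(z + 3)*(z + 4)*(z^2 - 3*z + 2) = z*(z - 2)^2*(z + 3)*(z + 4)*(z - 1)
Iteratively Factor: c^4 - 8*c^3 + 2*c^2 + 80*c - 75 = (c + 3)*(c^3 - 11*c^2 + 35*c - 25) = (c - 5)*(c + 3)*(c^2 - 6*c + 5) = (c - 5)*(c - 1)*(c + 3)*(c - 5)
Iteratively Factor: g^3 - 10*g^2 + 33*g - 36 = (g - 4)*(g^2 - 6*g + 9) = (g - 4)*(g - 3)*(g - 3)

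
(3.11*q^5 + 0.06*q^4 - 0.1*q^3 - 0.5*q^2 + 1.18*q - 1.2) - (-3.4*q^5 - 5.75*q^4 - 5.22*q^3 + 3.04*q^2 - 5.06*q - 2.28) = 6.51*q^5 + 5.81*q^4 + 5.12*q^3 - 3.54*q^2 + 6.24*q + 1.08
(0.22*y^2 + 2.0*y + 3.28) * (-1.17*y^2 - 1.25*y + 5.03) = -0.2574*y^4 - 2.615*y^3 - 5.231*y^2 + 5.96*y + 16.4984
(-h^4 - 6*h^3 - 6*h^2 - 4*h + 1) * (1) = -h^4 - 6*h^3 - 6*h^2 - 4*h + 1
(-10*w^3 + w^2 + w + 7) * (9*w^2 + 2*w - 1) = -90*w^5 - 11*w^4 + 21*w^3 + 64*w^2 + 13*w - 7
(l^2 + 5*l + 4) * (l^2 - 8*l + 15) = l^4 - 3*l^3 - 21*l^2 + 43*l + 60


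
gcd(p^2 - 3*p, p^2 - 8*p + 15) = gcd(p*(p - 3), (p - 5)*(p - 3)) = p - 3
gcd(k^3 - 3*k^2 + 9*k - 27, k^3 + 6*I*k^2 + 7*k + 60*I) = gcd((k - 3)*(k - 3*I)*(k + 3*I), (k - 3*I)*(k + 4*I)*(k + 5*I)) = k - 3*I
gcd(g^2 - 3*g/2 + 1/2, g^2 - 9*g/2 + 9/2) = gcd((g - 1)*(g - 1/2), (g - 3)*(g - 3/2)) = 1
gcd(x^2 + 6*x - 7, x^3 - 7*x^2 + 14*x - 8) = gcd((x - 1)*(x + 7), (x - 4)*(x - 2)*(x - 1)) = x - 1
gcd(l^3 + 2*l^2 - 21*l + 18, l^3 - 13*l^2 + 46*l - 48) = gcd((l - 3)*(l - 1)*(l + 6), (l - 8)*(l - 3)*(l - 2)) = l - 3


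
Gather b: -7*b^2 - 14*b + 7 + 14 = -7*b^2 - 14*b + 21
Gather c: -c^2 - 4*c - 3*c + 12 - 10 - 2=-c^2 - 7*c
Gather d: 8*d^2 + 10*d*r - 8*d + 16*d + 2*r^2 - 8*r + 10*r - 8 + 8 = 8*d^2 + d*(10*r + 8) + 2*r^2 + 2*r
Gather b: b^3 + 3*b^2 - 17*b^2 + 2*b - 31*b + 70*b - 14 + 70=b^3 - 14*b^2 + 41*b + 56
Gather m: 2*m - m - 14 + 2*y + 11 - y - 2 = m + y - 5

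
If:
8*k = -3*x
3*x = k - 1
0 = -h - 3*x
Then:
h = 8/9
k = 1/9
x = -8/27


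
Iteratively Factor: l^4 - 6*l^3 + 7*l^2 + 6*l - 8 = (l + 1)*(l^3 - 7*l^2 + 14*l - 8) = (l - 2)*(l + 1)*(l^2 - 5*l + 4) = (l - 2)*(l - 1)*(l + 1)*(l - 4)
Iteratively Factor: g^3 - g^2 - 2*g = (g + 1)*(g^2 - 2*g) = g*(g + 1)*(g - 2)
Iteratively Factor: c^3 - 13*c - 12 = (c - 4)*(c^2 + 4*c + 3) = (c - 4)*(c + 3)*(c + 1)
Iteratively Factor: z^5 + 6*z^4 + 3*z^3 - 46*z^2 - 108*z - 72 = (z + 2)*(z^4 + 4*z^3 - 5*z^2 - 36*z - 36) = (z + 2)*(z + 3)*(z^3 + z^2 - 8*z - 12) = (z + 2)^2*(z + 3)*(z^2 - z - 6) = (z - 3)*(z + 2)^2*(z + 3)*(z + 2)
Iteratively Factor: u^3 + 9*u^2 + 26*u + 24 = (u + 4)*(u^2 + 5*u + 6) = (u + 3)*(u + 4)*(u + 2)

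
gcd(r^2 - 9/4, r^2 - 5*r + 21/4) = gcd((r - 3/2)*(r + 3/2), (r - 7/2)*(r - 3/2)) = r - 3/2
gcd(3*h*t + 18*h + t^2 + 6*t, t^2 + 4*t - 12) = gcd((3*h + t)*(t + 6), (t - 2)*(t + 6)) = t + 6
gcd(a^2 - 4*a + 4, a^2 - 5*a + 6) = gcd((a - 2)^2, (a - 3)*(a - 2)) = a - 2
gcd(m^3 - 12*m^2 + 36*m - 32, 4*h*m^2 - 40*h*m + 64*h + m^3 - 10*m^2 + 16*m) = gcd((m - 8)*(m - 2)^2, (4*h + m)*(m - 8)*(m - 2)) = m^2 - 10*m + 16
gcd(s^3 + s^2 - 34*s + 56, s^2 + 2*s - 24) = s - 4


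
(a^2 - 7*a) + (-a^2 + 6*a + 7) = 7 - a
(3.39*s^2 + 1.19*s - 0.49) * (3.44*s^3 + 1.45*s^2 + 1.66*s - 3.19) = 11.6616*s^5 + 9.0091*s^4 + 5.6673*s^3 - 9.5492*s^2 - 4.6095*s + 1.5631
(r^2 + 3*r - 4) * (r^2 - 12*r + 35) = r^4 - 9*r^3 - 5*r^2 + 153*r - 140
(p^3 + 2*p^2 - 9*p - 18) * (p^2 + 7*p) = p^5 + 9*p^4 + 5*p^3 - 81*p^2 - 126*p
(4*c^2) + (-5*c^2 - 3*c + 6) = -c^2 - 3*c + 6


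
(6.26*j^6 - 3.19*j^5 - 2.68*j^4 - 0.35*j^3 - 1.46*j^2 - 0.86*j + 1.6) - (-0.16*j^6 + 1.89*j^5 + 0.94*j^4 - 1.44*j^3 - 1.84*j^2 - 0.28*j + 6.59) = 6.42*j^6 - 5.08*j^5 - 3.62*j^4 + 1.09*j^3 + 0.38*j^2 - 0.58*j - 4.99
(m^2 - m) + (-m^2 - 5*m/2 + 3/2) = 3/2 - 7*m/2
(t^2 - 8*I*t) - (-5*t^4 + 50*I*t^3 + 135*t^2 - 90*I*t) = 5*t^4 - 50*I*t^3 - 134*t^2 + 82*I*t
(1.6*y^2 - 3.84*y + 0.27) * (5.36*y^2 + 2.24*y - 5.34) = 8.576*y^4 - 16.9984*y^3 - 15.6984*y^2 + 21.1104*y - 1.4418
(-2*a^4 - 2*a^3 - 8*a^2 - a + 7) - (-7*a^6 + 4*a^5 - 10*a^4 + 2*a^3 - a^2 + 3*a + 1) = 7*a^6 - 4*a^5 + 8*a^4 - 4*a^3 - 7*a^2 - 4*a + 6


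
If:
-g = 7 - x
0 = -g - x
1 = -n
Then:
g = -7/2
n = -1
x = 7/2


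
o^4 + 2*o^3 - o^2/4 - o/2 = o*(o - 1/2)*(o + 1/2)*(o + 2)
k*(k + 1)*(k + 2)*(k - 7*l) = k^4 - 7*k^3*l + 3*k^3 - 21*k^2*l + 2*k^2 - 14*k*l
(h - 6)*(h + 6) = h^2 - 36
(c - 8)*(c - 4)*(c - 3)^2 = c^4 - 18*c^3 + 113*c^2 - 300*c + 288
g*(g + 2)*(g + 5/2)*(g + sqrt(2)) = g^4 + sqrt(2)*g^3 + 9*g^3/2 + 5*g^2 + 9*sqrt(2)*g^2/2 + 5*sqrt(2)*g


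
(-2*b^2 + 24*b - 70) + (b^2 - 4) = -b^2 + 24*b - 74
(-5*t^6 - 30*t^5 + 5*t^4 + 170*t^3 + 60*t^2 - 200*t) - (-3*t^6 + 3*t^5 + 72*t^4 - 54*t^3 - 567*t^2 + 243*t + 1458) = -2*t^6 - 33*t^5 - 67*t^4 + 224*t^3 + 627*t^2 - 443*t - 1458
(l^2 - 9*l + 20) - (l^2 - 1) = 21 - 9*l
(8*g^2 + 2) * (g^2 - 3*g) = 8*g^4 - 24*g^3 + 2*g^2 - 6*g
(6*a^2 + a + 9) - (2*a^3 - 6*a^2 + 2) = -2*a^3 + 12*a^2 + a + 7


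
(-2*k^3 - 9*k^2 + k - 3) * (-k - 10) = 2*k^4 + 29*k^3 + 89*k^2 - 7*k + 30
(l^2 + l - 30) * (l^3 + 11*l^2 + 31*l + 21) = l^5 + 12*l^4 + 12*l^3 - 278*l^2 - 909*l - 630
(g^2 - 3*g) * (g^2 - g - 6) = g^4 - 4*g^3 - 3*g^2 + 18*g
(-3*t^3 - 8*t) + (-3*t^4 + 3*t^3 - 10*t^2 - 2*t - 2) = -3*t^4 - 10*t^2 - 10*t - 2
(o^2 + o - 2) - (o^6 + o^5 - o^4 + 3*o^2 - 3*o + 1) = -o^6 - o^5 + o^4 - 2*o^2 + 4*o - 3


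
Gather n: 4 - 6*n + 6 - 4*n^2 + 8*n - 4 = -4*n^2 + 2*n + 6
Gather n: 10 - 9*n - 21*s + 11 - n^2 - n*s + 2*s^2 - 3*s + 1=-n^2 + n*(-s - 9) + 2*s^2 - 24*s + 22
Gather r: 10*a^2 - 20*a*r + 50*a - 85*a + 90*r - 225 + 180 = 10*a^2 - 35*a + r*(90 - 20*a) - 45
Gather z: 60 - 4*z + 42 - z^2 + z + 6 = -z^2 - 3*z + 108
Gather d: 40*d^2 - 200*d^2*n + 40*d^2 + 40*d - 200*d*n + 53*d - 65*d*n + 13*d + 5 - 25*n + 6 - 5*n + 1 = d^2*(80 - 200*n) + d*(106 - 265*n) - 30*n + 12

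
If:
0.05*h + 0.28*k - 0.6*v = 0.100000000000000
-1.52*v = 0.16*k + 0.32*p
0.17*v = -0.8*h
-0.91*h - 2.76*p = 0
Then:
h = 0.01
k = 0.29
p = -0.00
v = -0.03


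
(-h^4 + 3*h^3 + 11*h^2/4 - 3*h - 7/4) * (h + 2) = -h^5 + h^4 + 35*h^3/4 + 5*h^2/2 - 31*h/4 - 7/2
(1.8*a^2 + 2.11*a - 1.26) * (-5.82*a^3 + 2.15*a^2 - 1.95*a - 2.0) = -10.476*a^5 - 8.4102*a^4 + 8.3597*a^3 - 10.4235*a^2 - 1.763*a + 2.52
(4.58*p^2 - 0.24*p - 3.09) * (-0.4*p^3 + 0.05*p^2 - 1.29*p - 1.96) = -1.832*p^5 + 0.325*p^4 - 4.6842*p^3 - 8.8217*p^2 + 4.4565*p + 6.0564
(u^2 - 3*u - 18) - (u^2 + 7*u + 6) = -10*u - 24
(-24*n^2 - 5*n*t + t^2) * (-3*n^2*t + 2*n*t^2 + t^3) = 72*n^4*t - 33*n^3*t^2 - 37*n^2*t^3 - 3*n*t^4 + t^5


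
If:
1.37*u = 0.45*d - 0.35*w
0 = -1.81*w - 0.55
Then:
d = 3.04444444444444*u - 0.23634131368938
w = -0.30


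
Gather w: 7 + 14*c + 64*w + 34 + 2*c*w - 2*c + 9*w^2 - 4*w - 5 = 12*c + 9*w^2 + w*(2*c + 60) + 36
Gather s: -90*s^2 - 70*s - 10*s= -90*s^2 - 80*s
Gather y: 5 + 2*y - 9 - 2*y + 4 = 0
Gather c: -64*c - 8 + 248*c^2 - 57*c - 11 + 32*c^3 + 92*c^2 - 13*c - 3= 32*c^3 + 340*c^2 - 134*c - 22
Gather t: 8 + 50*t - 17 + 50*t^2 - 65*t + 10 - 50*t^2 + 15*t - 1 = 0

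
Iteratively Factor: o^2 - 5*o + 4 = (o - 4)*(o - 1)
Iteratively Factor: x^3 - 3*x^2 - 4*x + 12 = (x - 3)*(x^2 - 4) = (x - 3)*(x + 2)*(x - 2)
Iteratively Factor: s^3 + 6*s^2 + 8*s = (s + 4)*(s^2 + 2*s) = (s + 2)*(s + 4)*(s)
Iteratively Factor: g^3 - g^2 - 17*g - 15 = (g + 3)*(g^2 - 4*g - 5) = (g + 1)*(g + 3)*(g - 5)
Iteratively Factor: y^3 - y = (y)*(y^2 - 1) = y*(y + 1)*(y - 1)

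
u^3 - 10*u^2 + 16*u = u*(u - 8)*(u - 2)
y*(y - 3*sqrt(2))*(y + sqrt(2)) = y^3 - 2*sqrt(2)*y^2 - 6*y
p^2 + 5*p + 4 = (p + 1)*(p + 4)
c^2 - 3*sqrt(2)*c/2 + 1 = (c - sqrt(2))*(c - sqrt(2)/2)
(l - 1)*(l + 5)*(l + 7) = l^3 + 11*l^2 + 23*l - 35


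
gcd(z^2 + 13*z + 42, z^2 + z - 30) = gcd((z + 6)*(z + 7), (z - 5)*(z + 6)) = z + 6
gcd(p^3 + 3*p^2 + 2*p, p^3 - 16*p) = p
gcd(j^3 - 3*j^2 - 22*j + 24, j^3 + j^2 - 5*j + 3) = j - 1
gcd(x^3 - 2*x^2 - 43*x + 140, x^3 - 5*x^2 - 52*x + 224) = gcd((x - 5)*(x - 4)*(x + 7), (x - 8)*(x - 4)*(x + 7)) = x^2 + 3*x - 28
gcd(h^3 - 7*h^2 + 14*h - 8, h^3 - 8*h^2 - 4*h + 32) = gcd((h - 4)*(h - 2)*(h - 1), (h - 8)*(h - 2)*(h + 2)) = h - 2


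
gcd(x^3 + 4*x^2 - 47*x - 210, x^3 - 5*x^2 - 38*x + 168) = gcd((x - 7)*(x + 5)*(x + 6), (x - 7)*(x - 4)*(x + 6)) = x^2 - x - 42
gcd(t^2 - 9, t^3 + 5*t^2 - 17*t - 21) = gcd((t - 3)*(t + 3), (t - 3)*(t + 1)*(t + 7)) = t - 3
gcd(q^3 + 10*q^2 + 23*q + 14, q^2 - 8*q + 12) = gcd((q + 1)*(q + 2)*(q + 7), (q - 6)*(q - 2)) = 1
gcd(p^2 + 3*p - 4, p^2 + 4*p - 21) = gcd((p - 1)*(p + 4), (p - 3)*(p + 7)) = 1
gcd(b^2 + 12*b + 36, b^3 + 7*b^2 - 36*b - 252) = b + 6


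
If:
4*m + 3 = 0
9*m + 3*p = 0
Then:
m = -3/4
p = 9/4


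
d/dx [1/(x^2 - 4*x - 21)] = 2*(2 - x)/(-x^2 + 4*x + 21)^2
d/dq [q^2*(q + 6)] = 3*q*(q + 4)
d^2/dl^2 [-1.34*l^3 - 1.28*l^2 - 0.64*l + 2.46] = -8.04*l - 2.56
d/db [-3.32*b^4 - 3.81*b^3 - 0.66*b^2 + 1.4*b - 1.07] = -13.28*b^3 - 11.43*b^2 - 1.32*b + 1.4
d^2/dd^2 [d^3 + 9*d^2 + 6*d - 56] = 6*d + 18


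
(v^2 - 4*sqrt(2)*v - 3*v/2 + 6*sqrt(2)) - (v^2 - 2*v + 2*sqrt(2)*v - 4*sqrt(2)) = -6*sqrt(2)*v + v/2 + 10*sqrt(2)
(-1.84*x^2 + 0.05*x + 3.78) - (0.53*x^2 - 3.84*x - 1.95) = -2.37*x^2 + 3.89*x + 5.73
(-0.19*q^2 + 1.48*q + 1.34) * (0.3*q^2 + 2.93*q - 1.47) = -0.057*q^4 - 0.1127*q^3 + 5.0177*q^2 + 1.7506*q - 1.9698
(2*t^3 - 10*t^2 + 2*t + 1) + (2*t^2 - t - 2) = 2*t^3 - 8*t^2 + t - 1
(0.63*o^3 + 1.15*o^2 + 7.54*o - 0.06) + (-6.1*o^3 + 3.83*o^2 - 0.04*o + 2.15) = -5.47*o^3 + 4.98*o^2 + 7.5*o + 2.09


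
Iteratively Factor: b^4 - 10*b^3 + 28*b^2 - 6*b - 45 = (b - 3)*(b^3 - 7*b^2 + 7*b + 15) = (b - 3)^2*(b^2 - 4*b - 5) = (b - 5)*(b - 3)^2*(b + 1)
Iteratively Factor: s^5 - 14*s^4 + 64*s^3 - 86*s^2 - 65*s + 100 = (s - 4)*(s^4 - 10*s^3 + 24*s^2 + 10*s - 25) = (s - 4)*(s + 1)*(s^3 - 11*s^2 + 35*s - 25) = (s - 5)*(s - 4)*(s + 1)*(s^2 - 6*s + 5) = (s - 5)*(s - 4)*(s - 1)*(s + 1)*(s - 5)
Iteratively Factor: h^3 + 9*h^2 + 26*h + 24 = (h + 3)*(h^2 + 6*h + 8) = (h + 2)*(h + 3)*(h + 4)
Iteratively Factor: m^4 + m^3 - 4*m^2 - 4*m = (m + 1)*(m^3 - 4*m) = (m + 1)*(m + 2)*(m^2 - 2*m) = (m - 2)*(m + 1)*(m + 2)*(m)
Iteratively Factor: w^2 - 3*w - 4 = (w + 1)*(w - 4)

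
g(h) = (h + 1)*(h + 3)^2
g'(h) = (h + 1)*(2*h + 6) + (h + 3)^2 = (h + 3)*(3*h + 5)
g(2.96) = 140.67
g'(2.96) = 82.72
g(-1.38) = -1.00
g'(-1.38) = 1.39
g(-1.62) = -1.18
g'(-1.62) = 0.19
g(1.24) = 40.27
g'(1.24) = 36.97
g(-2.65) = -0.20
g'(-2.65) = -1.03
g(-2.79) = -0.08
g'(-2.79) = -0.71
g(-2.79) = -0.08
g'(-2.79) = -0.71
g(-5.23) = -21.04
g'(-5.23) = 23.84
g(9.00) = 1440.00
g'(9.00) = 384.00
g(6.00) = 567.00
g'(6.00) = 207.00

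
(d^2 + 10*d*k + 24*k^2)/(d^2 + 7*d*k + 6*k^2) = (d + 4*k)/(d + k)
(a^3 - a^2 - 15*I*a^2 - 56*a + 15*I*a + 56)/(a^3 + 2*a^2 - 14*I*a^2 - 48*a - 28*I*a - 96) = (a^2 + a*(-1 - 7*I) + 7*I)/(a^2 + a*(2 - 6*I) - 12*I)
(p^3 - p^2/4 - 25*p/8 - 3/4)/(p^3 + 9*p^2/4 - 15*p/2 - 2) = (p + 3/2)/(p + 4)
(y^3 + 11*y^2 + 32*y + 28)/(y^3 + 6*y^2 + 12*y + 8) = (y + 7)/(y + 2)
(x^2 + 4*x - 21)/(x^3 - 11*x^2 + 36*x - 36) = (x + 7)/(x^2 - 8*x + 12)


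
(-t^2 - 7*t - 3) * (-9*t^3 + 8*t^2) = 9*t^5 + 55*t^4 - 29*t^3 - 24*t^2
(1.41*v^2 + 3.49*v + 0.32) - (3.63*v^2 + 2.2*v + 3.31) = -2.22*v^2 + 1.29*v - 2.99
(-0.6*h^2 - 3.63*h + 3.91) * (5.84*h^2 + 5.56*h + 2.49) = -3.504*h^4 - 24.5352*h^3 + 1.1576*h^2 + 12.7009*h + 9.7359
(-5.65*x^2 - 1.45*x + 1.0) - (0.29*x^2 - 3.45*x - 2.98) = -5.94*x^2 + 2.0*x + 3.98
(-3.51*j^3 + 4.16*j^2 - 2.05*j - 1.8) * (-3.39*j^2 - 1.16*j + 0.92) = 11.8989*j^5 - 10.0308*j^4 - 1.1053*j^3 + 12.3072*j^2 + 0.202*j - 1.656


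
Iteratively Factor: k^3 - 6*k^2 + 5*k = (k - 5)*(k^2 - k) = k*(k - 5)*(k - 1)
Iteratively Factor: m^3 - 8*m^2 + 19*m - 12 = (m - 3)*(m^2 - 5*m + 4) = (m - 4)*(m - 3)*(m - 1)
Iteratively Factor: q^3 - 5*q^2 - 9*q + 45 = (q - 3)*(q^2 - 2*q - 15) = (q - 3)*(q + 3)*(q - 5)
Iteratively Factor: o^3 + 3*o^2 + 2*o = (o + 2)*(o^2 + o) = o*(o + 2)*(o + 1)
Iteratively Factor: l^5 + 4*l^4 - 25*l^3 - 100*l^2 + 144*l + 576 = (l + 4)*(l^4 - 25*l^2 + 144) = (l + 4)^2*(l^3 - 4*l^2 - 9*l + 36) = (l - 3)*(l + 4)^2*(l^2 - l - 12) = (l - 4)*(l - 3)*(l + 4)^2*(l + 3)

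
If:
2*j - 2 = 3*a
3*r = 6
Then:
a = 2*j/3 - 2/3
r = 2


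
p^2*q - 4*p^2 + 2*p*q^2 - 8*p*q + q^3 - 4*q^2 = (p + q)^2*(q - 4)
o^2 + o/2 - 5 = (o - 2)*(o + 5/2)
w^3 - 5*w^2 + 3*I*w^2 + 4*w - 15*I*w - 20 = (w - 5)*(w - I)*(w + 4*I)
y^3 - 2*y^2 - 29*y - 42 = (y - 7)*(y + 2)*(y + 3)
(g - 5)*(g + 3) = g^2 - 2*g - 15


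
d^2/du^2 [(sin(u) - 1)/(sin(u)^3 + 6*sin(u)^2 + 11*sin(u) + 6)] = (-4*sin(u)^6 - 5*sin(u)^5 + 85*sin(u)^4 + 249*sin(u)^3 + 65*sin(u)^2 - 376*sin(u) - 302)/((sin(u) + 1)^2*(sin(u) + 2)^3*(sin(u) + 3)^3)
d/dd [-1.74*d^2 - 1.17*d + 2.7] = -3.48*d - 1.17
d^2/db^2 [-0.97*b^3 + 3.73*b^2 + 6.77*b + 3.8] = 7.46 - 5.82*b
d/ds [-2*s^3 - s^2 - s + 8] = -6*s^2 - 2*s - 1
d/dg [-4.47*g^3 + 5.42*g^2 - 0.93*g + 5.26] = -13.41*g^2 + 10.84*g - 0.93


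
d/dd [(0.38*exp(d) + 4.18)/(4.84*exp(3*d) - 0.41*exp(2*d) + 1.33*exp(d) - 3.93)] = (-3.6784*exp(3*d) - 60.5378*exp(2*d) + 3.4276*exp(d) - 7.0528)*exp(d)/(23.4256*exp(6*d) - 3.9688*exp(5*d) + 13.0425*exp(4*d) - 39.133*exp(3*d) + 4.9915*exp(2*d) - 10.4538*exp(d) + 15.4449)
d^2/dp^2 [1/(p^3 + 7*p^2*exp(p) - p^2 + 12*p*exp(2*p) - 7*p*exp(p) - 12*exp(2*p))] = ((-7*p^2*exp(p) - 48*p*exp(2*p) - 21*p*exp(p) - 6*p + 2)*(p^3 + 7*p^2*exp(p) - p^2 + 12*p*exp(2*p) - 7*p*exp(p) - 12*exp(2*p)) + 2*(7*p^2*exp(p) + 3*p^2 + 24*p*exp(2*p) + 7*p*exp(p) - 2*p - 12*exp(2*p) - 7*exp(p))^2)/(p^3 + 7*p^2*exp(p) - p^2 + 12*p*exp(2*p) - 7*p*exp(p) - 12*exp(2*p))^3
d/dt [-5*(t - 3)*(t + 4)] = -10*t - 5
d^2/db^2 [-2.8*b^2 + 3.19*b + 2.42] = -5.60000000000000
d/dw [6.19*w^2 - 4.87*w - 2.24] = 12.38*w - 4.87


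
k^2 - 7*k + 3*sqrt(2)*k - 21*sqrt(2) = (k - 7)*(k + 3*sqrt(2))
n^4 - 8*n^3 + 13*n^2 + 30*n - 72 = (n - 4)*(n - 3)^2*(n + 2)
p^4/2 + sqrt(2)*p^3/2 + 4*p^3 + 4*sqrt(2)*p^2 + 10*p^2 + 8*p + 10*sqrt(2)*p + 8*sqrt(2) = (p + 2)*(p + 4)*(sqrt(2)*p/2 + 1)*(sqrt(2)*p/2 + sqrt(2))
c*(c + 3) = c^2 + 3*c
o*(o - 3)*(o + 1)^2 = o^4 - o^3 - 5*o^2 - 3*o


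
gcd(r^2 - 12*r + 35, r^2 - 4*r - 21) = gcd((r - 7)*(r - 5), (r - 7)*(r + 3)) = r - 7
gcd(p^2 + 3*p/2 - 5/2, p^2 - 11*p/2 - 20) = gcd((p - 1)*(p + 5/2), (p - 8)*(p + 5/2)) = p + 5/2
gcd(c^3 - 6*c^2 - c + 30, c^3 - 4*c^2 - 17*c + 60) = c^2 - 8*c + 15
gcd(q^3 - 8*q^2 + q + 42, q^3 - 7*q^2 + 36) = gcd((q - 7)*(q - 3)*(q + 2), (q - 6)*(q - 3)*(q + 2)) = q^2 - q - 6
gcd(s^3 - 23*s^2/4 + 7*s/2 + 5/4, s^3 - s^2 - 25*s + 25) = s^2 - 6*s + 5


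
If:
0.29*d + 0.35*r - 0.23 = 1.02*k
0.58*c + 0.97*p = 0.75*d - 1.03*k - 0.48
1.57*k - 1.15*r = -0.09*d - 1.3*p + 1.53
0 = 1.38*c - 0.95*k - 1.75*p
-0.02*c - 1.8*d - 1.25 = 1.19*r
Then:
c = 0.14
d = 0.42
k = -0.69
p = 0.48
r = -1.69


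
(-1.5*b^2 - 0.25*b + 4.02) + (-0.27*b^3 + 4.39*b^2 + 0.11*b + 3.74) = -0.27*b^3 + 2.89*b^2 - 0.14*b + 7.76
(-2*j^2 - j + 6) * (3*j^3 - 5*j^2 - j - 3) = -6*j^5 + 7*j^4 + 25*j^3 - 23*j^2 - 3*j - 18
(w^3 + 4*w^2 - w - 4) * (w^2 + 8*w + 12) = w^5 + 12*w^4 + 43*w^3 + 36*w^2 - 44*w - 48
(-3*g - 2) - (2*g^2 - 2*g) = -2*g^2 - g - 2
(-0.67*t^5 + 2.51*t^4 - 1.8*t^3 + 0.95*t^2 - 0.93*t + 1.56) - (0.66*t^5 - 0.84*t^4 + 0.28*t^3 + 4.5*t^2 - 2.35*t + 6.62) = -1.33*t^5 + 3.35*t^4 - 2.08*t^3 - 3.55*t^2 + 1.42*t - 5.06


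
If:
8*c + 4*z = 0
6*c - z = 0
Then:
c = 0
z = 0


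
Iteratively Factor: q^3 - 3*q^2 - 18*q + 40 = (q + 4)*(q^2 - 7*q + 10) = (q - 2)*(q + 4)*(q - 5)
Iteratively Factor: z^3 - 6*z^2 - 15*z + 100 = (z - 5)*(z^2 - z - 20) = (z - 5)^2*(z + 4)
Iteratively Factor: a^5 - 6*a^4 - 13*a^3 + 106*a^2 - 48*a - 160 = (a - 4)*(a^4 - 2*a^3 - 21*a^2 + 22*a + 40) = (a - 4)*(a - 2)*(a^3 - 21*a - 20) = (a - 4)*(a - 2)*(a + 4)*(a^2 - 4*a - 5) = (a - 4)*(a - 2)*(a + 1)*(a + 4)*(a - 5)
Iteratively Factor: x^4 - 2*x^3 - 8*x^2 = (x + 2)*(x^3 - 4*x^2) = x*(x + 2)*(x^2 - 4*x) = x^2*(x + 2)*(x - 4)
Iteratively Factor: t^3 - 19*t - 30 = (t + 3)*(t^2 - 3*t - 10) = (t - 5)*(t + 3)*(t + 2)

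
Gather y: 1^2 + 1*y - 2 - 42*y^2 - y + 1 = -42*y^2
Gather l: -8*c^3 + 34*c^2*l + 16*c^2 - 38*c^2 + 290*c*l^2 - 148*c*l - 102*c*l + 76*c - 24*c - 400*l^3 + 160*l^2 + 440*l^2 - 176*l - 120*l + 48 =-8*c^3 - 22*c^2 + 52*c - 400*l^3 + l^2*(290*c + 600) + l*(34*c^2 - 250*c - 296) + 48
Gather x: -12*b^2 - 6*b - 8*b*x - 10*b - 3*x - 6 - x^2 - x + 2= -12*b^2 - 16*b - x^2 + x*(-8*b - 4) - 4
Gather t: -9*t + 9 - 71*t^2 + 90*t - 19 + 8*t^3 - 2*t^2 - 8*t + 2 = 8*t^3 - 73*t^2 + 73*t - 8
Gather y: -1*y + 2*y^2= 2*y^2 - y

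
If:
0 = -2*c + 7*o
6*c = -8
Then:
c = -4/3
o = -8/21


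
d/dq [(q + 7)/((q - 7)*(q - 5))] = (-q^2 - 14*q + 119)/(q^4 - 24*q^3 + 214*q^2 - 840*q + 1225)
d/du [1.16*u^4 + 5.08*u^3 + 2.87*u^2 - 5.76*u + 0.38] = 4.64*u^3 + 15.24*u^2 + 5.74*u - 5.76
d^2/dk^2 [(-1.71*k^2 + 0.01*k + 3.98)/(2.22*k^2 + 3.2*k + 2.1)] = (-1.4210854715202e-14*k^4 + 24.394248*k^3 + 165.522312*k^2 + 169.3638*k + 29.18428)/(10.941048*k^6 + 47.31264*k^5 + 99.24732*k^4 + 122.2784*k^3 + 93.8826*k^2 + 42.336*k + 9.261)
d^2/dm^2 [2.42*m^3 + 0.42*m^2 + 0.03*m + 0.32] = 14.52*m + 0.84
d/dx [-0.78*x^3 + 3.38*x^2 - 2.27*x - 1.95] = -2.34*x^2 + 6.76*x - 2.27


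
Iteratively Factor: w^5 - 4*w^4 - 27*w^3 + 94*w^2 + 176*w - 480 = (w - 5)*(w^4 + w^3 - 22*w^2 - 16*w + 96) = (w - 5)*(w + 4)*(w^3 - 3*w^2 - 10*w + 24) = (w - 5)*(w - 4)*(w + 4)*(w^2 + w - 6) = (w - 5)*(w - 4)*(w - 2)*(w + 4)*(w + 3)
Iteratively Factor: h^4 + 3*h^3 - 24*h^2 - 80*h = (h)*(h^3 + 3*h^2 - 24*h - 80) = h*(h + 4)*(h^2 - h - 20) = h*(h - 5)*(h + 4)*(h + 4)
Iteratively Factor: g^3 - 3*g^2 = (g - 3)*(g^2) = g*(g - 3)*(g)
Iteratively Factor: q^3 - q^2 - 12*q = (q - 4)*(q^2 + 3*q) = q*(q - 4)*(q + 3)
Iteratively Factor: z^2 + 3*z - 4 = (z + 4)*(z - 1)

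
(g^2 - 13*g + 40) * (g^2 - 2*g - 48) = g^4 - 15*g^3 + 18*g^2 + 544*g - 1920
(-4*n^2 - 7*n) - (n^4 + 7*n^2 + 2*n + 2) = -n^4 - 11*n^2 - 9*n - 2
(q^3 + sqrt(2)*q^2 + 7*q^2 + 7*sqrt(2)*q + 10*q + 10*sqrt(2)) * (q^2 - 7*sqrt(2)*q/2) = q^5 - 5*sqrt(2)*q^4/2 + 7*q^4 - 35*sqrt(2)*q^3/2 + 3*q^3 - 49*q^2 - 25*sqrt(2)*q^2 - 70*q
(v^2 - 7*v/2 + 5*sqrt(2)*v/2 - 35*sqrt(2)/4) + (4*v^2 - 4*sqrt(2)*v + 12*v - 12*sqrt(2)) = 5*v^2 - 3*sqrt(2)*v/2 + 17*v/2 - 83*sqrt(2)/4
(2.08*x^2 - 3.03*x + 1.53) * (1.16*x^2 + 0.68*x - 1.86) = 2.4128*x^4 - 2.1004*x^3 - 4.1544*x^2 + 6.6762*x - 2.8458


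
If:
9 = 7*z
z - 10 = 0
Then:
No Solution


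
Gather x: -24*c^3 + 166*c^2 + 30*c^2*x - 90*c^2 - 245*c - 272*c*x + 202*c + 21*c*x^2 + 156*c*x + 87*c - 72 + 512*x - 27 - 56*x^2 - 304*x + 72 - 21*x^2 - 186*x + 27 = -24*c^3 + 76*c^2 + 44*c + x^2*(21*c - 77) + x*(30*c^2 - 116*c + 22)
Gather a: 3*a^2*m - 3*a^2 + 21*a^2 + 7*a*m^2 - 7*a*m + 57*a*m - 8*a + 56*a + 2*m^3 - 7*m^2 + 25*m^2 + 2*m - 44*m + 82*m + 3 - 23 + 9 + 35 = a^2*(3*m + 18) + a*(7*m^2 + 50*m + 48) + 2*m^3 + 18*m^2 + 40*m + 24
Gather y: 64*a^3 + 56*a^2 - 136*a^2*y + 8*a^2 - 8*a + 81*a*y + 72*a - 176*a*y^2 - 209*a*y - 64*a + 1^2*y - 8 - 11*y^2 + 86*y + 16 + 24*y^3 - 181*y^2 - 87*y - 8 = 64*a^3 + 64*a^2 + 24*y^3 + y^2*(-176*a - 192) + y*(-136*a^2 - 128*a)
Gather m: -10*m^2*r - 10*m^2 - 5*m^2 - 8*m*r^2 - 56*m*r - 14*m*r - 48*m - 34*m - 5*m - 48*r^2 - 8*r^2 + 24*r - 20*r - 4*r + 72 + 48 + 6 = m^2*(-10*r - 15) + m*(-8*r^2 - 70*r - 87) - 56*r^2 + 126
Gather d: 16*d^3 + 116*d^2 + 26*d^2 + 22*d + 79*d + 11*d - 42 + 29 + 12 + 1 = 16*d^3 + 142*d^2 + 112*d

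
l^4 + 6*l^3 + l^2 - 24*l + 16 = (l - 1)^2*(l + 4)^2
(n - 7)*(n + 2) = n^2 - 5*n - 14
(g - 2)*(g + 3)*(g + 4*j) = g^3 + 4*g^2*j + g^2 + 4*g*j - 6*g - 24*j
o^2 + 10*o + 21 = (o + 3)*(o + 7)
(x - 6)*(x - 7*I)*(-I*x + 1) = -I*x^3 - 6*x^2 + 6*I*x^2 + 36*x - 7*I*x + 42*I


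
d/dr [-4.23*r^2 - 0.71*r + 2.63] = -8.46*r - 0.71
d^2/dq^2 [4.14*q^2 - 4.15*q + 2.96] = 8.28000000000000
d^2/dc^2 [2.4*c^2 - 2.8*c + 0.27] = 4.80000000000000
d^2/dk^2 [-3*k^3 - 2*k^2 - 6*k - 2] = -18*k - 4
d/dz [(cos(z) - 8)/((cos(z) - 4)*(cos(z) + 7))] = (cos(z)^2 - 16*cos(z) + 4)*sin(z)/((cos(z) - 4)^2*(cos(z) + 7)^2)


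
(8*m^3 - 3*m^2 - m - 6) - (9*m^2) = 8*m^3 - 12*m^2 - m - 6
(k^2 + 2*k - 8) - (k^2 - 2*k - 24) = 4*k + 16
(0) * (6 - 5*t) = 0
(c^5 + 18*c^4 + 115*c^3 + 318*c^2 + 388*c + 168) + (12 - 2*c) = c^5 + 18*c^4 + 115*c^3 + 318*c^2 + 386*c + 180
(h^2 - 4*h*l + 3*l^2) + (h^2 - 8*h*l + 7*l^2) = 2*h^2 - 12*h*l + 10*l^2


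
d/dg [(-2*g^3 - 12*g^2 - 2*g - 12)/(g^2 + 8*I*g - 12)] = (-2*g^4 - 32*I*g^3 + g^2*(74 - 96*I) + 312*g + 24 + 96*I)/(g^4 + 16*I*g^3 - 88*g^2 - 192*I*g + 144)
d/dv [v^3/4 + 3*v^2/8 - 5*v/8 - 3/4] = 3*v^2/4 + 3*v/4 - 5/8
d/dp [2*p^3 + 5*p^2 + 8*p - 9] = 6*p^2 + 10*p + 8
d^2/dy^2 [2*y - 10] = 0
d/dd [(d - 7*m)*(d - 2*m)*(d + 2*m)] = 3*d^2 - 14*d*m - 4*m^2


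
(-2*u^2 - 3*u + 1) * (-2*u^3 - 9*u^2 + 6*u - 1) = 4*u^5 + 24*u^4 + 13*u^3 - 25*u^2 + 9*u - 1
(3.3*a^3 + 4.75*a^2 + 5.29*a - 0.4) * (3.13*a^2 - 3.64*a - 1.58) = 10.329*a^5 + 2.8555*a^4 - 5.9463*a^3 - 28.0126*a^2 - 6.9022*a + 0.632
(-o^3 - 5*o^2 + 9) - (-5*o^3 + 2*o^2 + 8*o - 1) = 4*o^3 - 7*o^2 - 8*o + 10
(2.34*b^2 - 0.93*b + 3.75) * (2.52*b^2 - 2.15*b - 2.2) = 5.8968*b^4 - 7.3746*b^3 + 6.3015*b^2 - 6.0165*b - 8.25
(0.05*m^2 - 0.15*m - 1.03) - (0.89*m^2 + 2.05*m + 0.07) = -0.84*m^2 - 2.2*m - 1.1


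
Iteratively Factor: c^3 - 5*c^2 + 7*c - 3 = (c - 1)*(c^2 - 4*c + 3) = (c - 3)*(c - 1)*(c - 1)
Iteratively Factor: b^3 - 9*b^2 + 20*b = (b - 4)*(b^2 - 5*b) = b*(b - 4)*(b - 5)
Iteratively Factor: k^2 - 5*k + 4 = (k - 1)*(k - 4)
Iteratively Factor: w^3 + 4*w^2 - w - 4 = (w + 4)*(w^2 - 1) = (w - 1)*(w + 4)*(w + 1)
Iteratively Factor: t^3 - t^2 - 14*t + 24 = (t - 2)*(t^2 + t - 12) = (t - 2)*(t + 4)*(t - 3)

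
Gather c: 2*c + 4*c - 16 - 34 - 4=6*c - 54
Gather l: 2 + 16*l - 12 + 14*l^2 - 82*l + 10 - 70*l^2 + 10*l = -56*l^2 - 56*l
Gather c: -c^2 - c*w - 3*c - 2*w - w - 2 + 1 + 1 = -c^2 + c*(-w - 3) - 3*w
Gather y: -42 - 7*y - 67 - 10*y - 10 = -17*y - 119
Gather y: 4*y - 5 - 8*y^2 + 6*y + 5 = -8*y^2 + 10*y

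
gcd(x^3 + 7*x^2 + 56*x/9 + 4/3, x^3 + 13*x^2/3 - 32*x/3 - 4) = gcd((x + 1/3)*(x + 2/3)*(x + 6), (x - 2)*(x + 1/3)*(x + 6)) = x^2 + 19*x/3 + 2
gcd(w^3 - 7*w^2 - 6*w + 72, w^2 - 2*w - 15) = w + 3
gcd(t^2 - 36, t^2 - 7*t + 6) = t - 6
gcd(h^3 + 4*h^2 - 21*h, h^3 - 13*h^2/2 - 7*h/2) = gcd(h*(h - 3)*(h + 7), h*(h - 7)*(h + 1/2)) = h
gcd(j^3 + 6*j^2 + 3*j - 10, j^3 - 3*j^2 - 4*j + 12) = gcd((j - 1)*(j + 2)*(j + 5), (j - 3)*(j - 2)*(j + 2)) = j + 2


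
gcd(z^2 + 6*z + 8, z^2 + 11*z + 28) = z + 4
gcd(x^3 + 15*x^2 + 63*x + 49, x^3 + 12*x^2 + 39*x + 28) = x^2 + 8*x + 7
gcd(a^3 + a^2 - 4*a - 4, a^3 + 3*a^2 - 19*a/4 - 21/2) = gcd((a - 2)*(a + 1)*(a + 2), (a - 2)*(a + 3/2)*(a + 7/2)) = a - 2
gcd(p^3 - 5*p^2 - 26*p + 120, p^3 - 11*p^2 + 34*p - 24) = p^2 - 10*p + 24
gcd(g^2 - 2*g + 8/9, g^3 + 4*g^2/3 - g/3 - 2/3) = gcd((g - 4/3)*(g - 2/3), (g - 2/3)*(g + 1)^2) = g - 2/3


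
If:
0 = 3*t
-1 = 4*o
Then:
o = -1/4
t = 0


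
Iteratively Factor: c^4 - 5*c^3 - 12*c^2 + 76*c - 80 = (c + 4)*(c^3 - 9*c^2 + 24*c - 20) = (c - 2)*(c + 4)*(c^2 - 7*c + 10) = (c - 5)*(c - 2)*(c + 4)*(c - 2)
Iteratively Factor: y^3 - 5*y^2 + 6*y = (y - 3)*(y^2 - 2*y) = y*(y - 3)*(y - 2)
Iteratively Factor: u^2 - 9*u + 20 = (u - 5)*(u - 4)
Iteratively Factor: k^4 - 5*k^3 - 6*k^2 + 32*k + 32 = (k - 4)*(k^3 - k^2 - 10*k - 8) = (k - 4)^2*(k^2 + 3*k + 2) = (k - 4)^2*(k + 2)*(k + 1)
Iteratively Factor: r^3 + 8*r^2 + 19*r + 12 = (r + 1)*(r^2 + 7*r + 12) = (r + 1)*(r + 3)*(r + 4)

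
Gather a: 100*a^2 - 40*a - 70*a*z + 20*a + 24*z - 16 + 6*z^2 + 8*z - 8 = 100*a^2 + a*(-70*z - 20) + 6*z^2 + 32*z - 24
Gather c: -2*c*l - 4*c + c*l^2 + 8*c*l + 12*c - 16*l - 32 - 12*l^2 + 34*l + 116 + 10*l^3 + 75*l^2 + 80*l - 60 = c*(l^2 + 6*l + 8) + 10*l^3 + 63*l^2 + 98*l + 24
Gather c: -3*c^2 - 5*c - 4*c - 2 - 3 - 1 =-3*c^2 - 9*c - 6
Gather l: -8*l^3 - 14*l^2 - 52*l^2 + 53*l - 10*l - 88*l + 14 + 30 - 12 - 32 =-8*l^3 - 66*l^2 - 45*l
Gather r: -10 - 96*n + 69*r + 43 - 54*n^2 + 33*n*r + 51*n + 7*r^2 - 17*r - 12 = -54*n^2 - 45*n + 7*r^2 + r*(33*n + 52) + 21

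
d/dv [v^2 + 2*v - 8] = 2*v + 2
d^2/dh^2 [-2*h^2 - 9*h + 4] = -4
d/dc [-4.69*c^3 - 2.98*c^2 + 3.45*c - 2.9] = -14.07*c^2 - 5.96*c + 3.45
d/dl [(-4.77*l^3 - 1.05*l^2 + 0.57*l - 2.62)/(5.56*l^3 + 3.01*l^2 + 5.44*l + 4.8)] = (-8.5197*l^4 - 58.236*l^3 - 32.4141*l^2 + 5.6924*l + 16.9888)/(30.9136*l^6 + 33.4712*l^5 + 69.5529*l^4 + 86.1248*l^3 + 58.4896*l^2 + 52.224*l + 23.04)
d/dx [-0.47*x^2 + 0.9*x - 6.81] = 0.9 - 0.94*x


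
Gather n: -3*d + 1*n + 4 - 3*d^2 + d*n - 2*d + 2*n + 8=-3*d^2 - 5*d + n*(d + 3) + 12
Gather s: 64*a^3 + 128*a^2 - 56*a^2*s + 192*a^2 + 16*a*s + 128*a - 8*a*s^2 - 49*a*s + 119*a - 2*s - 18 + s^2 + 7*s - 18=64*a^3 + 320*a^2 + 247*a + s^2*(1 - 8*a) + s*(-56*a^2 - 33*a + 5) - 36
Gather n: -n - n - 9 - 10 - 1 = -2*n - 20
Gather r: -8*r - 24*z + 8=-8*r - 24*z + 8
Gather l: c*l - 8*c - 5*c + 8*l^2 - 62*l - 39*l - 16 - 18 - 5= -13*c + 8*l^2 + l*(c - 101) - 39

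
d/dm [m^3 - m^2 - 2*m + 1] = 3*m^2 - 2*m - 2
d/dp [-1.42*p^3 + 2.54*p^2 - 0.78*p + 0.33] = -4.26*p^2 + 5.08*p - 0.78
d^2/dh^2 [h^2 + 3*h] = 2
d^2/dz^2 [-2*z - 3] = 0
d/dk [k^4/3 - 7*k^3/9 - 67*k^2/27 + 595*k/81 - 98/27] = 4*k^3/3 - 7*k^2/3 - 134*k/27 + 595/81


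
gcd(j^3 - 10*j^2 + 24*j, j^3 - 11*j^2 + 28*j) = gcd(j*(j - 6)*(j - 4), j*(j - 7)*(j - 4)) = j^2 - 4*j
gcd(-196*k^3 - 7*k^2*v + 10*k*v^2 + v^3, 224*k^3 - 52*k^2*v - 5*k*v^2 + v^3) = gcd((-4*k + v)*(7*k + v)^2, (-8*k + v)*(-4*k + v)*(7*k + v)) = -28*k^2 + 3*k*v + v^2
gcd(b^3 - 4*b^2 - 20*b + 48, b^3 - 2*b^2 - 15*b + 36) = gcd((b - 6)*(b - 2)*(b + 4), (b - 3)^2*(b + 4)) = b + 4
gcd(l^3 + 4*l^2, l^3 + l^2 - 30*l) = l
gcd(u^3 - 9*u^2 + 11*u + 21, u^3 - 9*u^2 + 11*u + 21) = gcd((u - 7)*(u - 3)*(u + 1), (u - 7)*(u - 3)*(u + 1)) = u^3 - 9*u^2 + 11*u + 21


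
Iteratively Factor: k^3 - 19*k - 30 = (k - 5)*(k^2 + 5*k + 6) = (k - 5)*(k + 2)*(k + 3)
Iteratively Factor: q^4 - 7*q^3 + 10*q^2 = (q - 5)*(q^3 - 2*q^2) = q*(q - 5)*(q^2 - 2*q) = q*(q - 5)*(q - 2)*(q)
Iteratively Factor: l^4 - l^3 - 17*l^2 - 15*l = (l + 1)*(l^3 - 2*l^2 - 15*l) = (l + 1)*(l + 3)*(l^2 - 5*l) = (l - 5)*(l + 1)*(l + 3)*(l)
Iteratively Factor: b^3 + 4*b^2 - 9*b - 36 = (b + 4)*(b^2 - 9) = (b - 3)*(b + 4)*(b + 3)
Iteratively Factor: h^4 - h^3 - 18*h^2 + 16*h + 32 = (h + 1)*(h^3 - 2*h^2 - 16*h + 32) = (h + 1)*(h + 4)*(h^2 - 6*h + 8) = (h - 2)*(h + 1)*(h + 4)*(h - 4)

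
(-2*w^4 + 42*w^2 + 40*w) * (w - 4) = -2*w^5 + 8*w^4 + 42*w^3 - 128*w^2 - 160*w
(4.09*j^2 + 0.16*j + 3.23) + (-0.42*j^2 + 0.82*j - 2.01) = 3.67*j^2 + 0.98*j + 1.22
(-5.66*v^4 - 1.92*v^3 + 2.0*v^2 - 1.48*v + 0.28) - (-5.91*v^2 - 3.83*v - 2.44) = -5.66*v^4 - 1.92*v^3 + 7.91*v^2 + 2.35*v + 2.72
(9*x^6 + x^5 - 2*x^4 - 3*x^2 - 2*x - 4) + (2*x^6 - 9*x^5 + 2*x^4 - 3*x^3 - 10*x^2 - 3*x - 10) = 11*x^6 - 8*x^5 - 3*x^3 - 13*x^2 - 5*x - 14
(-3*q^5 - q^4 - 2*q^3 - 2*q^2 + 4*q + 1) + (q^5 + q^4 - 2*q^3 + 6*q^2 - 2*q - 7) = -2*q^5 - 4*q^3 + 4*q^2 + 2*q - 6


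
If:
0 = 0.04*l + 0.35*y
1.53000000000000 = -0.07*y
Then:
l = 191.25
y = -21.86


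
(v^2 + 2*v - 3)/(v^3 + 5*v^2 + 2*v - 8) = (v + 3)/(v^2 + 6*v + 8)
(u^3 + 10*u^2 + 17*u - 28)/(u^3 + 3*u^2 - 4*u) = (u + 7)/u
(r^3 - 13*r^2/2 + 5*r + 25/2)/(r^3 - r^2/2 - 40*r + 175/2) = (r + 1)/(r + 7)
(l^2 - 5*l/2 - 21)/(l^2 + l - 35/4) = 2*(l - 6)/(2*l - 5)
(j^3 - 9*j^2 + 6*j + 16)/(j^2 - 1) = (j^2 - 10*j + 16)/(j - 1)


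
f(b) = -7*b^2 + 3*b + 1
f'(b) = 3 - 14*b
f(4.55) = -130.27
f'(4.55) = -60.70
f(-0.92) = -7.68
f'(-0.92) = 15.88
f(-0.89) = -7.21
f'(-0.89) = 15.46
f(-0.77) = -5.46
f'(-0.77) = 13.78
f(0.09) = 1.21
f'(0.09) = 1.74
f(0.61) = 0.23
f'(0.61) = -5.54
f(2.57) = -37.52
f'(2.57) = -32.98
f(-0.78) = -5.60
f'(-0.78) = 13.92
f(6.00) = -233.00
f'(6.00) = -81.00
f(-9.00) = -593.00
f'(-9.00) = 129.00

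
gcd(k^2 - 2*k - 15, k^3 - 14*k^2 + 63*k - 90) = k - 5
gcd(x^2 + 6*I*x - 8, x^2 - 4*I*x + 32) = x + 4*I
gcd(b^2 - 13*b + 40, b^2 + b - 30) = b - 5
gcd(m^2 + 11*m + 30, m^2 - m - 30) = m + 5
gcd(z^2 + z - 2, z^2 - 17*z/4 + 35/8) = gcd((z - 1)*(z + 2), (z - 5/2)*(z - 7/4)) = 1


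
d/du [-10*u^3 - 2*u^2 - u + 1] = -30*u^2 - 4*u - 1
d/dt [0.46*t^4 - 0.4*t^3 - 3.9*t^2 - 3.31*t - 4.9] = 1.84*t^3 - 1.2*t^2 - 7.8*t - 3.31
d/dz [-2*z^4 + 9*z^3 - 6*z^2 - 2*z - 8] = -8*z^3 + 27*z^2 - 12*z - 2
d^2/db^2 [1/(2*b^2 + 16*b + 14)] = (-b^2 - 8*b + 4*(b + 4)^2 - 7)/(b^2 + 8*b + 7)^3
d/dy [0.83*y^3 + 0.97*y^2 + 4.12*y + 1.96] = 2.49*y^2 + 1.94*y + 4.12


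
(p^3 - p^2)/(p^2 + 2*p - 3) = p^2/(p + 3)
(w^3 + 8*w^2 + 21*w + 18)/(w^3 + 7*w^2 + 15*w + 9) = (w + 2)/(w + 1)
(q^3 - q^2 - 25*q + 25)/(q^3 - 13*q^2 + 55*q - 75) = (q^2 + 4*q - 5)/(q^2 - 8*q + 15)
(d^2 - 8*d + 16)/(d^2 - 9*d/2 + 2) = 2*(d - 4)/(2*d - 1)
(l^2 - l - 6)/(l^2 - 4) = (l - 3)/(l - 2)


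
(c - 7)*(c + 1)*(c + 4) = c^3 - 2*c^2 - 31*c - 28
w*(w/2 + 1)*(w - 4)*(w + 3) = w^4/2 + w^3/2 - 7*w^2 - 12*w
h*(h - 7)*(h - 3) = h^3 - 10*h^2 + 21*h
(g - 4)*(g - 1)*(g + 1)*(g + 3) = g^4 - g^3 - 13*g^2 + g + 12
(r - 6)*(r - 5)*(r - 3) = r^3 - 14*r^2 + 63*r - 90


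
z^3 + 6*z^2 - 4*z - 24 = (z - 2)*(z + 2)*(z + 6)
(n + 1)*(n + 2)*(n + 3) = n^3 + 6*n^2 + 11*n + 6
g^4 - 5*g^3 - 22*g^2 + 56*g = g*(g - 7)*(g - 2)*(g + 4)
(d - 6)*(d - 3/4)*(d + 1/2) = d^3 - 25*d^2/4 + 9*d/8 + 9/4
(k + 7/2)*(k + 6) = k^2 + 19*k/2 + 21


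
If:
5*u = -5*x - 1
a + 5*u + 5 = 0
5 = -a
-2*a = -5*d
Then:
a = -5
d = -2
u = 0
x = -1/5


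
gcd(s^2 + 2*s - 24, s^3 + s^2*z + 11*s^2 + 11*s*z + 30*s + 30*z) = s + 6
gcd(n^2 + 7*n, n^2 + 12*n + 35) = n + 7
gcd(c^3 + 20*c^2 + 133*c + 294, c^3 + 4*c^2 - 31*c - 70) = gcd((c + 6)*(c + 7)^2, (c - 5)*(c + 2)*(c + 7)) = c + 7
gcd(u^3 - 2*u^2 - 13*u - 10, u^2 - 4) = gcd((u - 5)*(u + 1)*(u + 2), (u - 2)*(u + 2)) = u + 2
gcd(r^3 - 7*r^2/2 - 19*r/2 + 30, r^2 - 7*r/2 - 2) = r - 4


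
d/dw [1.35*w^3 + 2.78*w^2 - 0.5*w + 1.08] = 4.05*w^2 + 5.56*w - 0.5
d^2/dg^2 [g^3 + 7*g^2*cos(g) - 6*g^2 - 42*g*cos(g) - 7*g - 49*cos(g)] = -7*g^2*cos(g) - 28*g*sin(g) + 42*g*cos(g) + 6*g + 84*sin(g) + 63*cos(g) - 12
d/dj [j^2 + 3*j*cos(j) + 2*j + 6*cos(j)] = -3*j*sin(j) + 2*j - 6*sin(j) + 3*cos(j) + 2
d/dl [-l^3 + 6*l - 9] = 6 - 3*l^2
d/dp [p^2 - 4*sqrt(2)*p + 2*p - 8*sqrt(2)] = 2*p - 4*sqrt(2) + 2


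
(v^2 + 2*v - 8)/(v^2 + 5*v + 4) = (v - 2)/(v + 1)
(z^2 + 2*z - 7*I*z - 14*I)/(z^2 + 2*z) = (z - 7*I)/z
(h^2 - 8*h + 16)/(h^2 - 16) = (h - 4)/(h + 4)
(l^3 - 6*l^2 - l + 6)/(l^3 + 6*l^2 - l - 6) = (l - 6)/(l + 6)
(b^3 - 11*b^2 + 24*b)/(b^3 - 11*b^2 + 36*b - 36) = b*(b - 8)/(b^2 - 8*b + 12)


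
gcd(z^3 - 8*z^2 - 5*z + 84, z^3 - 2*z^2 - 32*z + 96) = z - 4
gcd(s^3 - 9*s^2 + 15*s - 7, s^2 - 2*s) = 1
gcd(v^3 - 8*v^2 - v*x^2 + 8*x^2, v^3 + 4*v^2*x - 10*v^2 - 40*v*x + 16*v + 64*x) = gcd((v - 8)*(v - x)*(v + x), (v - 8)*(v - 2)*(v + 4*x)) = v - 8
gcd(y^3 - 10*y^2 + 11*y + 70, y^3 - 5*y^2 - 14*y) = y^2 - 5*y - 14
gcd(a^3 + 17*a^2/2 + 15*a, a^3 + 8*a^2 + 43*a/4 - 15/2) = a^2 + 17*a/2 + 15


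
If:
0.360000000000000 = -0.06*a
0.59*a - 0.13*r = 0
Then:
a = -6.00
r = -27.23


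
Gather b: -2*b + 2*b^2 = 2*b^2 - 2*b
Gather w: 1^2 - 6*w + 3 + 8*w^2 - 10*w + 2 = 8*w^2 - 16*w + 6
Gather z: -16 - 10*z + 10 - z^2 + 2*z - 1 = -z^2 - 8*z - 7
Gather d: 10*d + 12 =10*d + 12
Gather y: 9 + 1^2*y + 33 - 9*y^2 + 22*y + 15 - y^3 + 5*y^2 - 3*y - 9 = -y^3 - 4*y^2 + 20*y + 48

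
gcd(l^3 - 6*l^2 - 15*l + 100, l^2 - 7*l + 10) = l - 5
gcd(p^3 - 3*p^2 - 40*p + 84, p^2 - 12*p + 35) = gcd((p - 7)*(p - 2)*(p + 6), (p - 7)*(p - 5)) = p - 7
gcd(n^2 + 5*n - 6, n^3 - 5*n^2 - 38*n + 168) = n + 6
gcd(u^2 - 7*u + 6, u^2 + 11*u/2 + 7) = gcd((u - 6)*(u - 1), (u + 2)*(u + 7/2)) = 1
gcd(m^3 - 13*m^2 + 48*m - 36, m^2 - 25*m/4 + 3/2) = m - 6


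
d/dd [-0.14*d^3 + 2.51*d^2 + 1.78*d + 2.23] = -0.42*d^2 + 5.02*d + 1.78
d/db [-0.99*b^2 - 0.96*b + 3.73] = -1.98*b - 0.96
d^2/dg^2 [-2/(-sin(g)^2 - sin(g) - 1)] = 2*(-4*sin(g)^3 - 3*sin(g)^2 + 9*sin(g) + 7)*sin(g)/(sin(g)^2 + sin(g) + 1)^3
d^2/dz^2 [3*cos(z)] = -3*cos(z)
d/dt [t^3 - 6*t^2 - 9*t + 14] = 3*t^2 - 12*t - 9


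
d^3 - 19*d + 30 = (d - 3)*(d - 2)*(d + 5)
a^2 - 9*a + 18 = (a - 6)*(a - 3)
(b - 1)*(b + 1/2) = b^2 - b/2 - 1/2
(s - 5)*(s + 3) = s^2 - 2*s - 15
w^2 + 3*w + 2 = (w + 1)*(w + 2)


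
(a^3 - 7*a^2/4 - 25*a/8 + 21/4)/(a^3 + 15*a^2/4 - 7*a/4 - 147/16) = 2*(a - 2)/(2*a + 7)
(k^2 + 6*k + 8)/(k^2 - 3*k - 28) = (k + 2)/(k - 7)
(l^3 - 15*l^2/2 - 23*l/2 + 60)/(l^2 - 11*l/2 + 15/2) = (l^2 - 5*l - 24)/(l - 3)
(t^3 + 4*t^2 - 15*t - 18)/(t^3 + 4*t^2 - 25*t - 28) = (t^2 + 3*t - 18)/(t^2 + 3*t - 28)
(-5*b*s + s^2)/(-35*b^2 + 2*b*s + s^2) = s/(7*b + s)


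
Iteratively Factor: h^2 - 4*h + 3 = (h - 1)*(h - 3)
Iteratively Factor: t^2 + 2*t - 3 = (t - 1)*(t + 3)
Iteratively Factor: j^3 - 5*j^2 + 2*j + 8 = (j - 4)*(j^2 - j - 2) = (j - 4)*(j - 2)*(j + 1)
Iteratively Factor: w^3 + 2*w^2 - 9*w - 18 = (w + 3)*(w^2 - w - 6) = (w + 2)*(w + 3)*(w - 3)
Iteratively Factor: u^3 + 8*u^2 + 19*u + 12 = (u + 1)*(u^2 + 7*u + 12) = (u + 1)*(u + 4)*(u + 3)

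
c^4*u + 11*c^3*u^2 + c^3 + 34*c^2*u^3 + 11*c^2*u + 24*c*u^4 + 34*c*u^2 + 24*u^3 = (c + u)*(c + 4*u)*(c + 6*u)*(c*u + 1)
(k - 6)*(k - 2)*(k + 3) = k^3 - 5*k^2 - 12*k + 36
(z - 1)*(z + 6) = z^2 + 5*z - 6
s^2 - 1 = (s - 1)*(s + 1)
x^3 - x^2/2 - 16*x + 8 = (x - 4)*(x - 1/2)*(x + 4)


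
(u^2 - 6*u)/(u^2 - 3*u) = (u - 6)/(u - 3)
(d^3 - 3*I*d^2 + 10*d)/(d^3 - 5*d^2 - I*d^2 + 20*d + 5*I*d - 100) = d*(d + 2*I)/(d^2 + d*(-5 + 4*I) - 20*I)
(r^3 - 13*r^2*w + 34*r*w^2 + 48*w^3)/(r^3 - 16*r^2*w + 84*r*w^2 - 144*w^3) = (r^2 - 7*r*w - 8*w^2)/(r^2 - 10*r*w + 24*w^2)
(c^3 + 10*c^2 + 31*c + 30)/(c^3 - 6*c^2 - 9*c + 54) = (c^2 + 7*c + 10)/(c^2 - 9*c + 18)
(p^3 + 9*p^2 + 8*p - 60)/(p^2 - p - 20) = (-p^3 - 9*p^2 - 8*p + 60)/(-p^2 + p + 20)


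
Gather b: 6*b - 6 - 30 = 6*b - 36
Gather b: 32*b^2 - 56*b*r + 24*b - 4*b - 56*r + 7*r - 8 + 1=32*b^2 + b*(20 - 56*r) - 49*r - 7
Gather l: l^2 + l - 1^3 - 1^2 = l^2 + l - 2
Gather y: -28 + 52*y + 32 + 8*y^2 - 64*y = 8*y^2 - 12*y + 4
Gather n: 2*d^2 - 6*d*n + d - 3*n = 2*d^2 + d + n*(-6*d - 3)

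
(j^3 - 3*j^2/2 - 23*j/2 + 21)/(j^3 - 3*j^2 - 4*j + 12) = (j + 7/2)/(j + 2)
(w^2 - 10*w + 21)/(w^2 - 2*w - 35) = (w - 3)/(w + 5)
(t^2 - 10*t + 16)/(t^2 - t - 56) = (t - 2)/(t + 7)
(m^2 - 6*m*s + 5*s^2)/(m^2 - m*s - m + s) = (m - 5*s)/(m - 1)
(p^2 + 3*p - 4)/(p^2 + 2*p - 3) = (p + 4)/(p + 3)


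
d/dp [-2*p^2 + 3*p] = 3 - 4*p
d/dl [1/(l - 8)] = -1/(l - 8)^2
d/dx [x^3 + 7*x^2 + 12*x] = 3*x^2 + 14*x + 12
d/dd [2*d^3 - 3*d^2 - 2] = 6*d*(d - 1)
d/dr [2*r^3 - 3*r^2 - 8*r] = 6*r^2 - 6*r - 8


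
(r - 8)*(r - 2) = r^2 - 10*r + 16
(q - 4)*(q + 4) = q^2 - 16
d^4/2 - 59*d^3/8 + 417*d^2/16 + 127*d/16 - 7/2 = (d/2 + 1/4)*(d - 8)*(d - 7)*(d - 1/4)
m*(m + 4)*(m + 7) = m^3 + 11*m^2 + 28*m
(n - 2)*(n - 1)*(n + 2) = n^3 - n^2 - 4*n + 4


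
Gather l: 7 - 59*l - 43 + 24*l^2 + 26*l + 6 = 24*l^2 - 33*l - 30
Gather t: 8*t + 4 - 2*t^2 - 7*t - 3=-2*t^2 + t + 1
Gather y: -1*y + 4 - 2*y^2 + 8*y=-2*y^2 + 7*y + 4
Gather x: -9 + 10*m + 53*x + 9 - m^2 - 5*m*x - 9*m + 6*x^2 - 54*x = -m^2 + m + 6*x^2 + x*(-5*m - 1)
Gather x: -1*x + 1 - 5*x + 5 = 6 - 6*x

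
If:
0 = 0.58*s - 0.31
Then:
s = 0.53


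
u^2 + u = u*(u + 1)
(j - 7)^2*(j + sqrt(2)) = j^3 - 14*j^2 + sqrt(2)*j^2 - 14*sqrt(2)*j + 49*j + 49*sqrt(2)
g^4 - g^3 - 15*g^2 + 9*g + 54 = (g - 3)^2*(g + 2)*(g + 3)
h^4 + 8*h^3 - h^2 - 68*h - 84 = (h - 3)*(h + 2)^2*(h + 7)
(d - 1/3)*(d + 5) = d^2 + 14*d/3 - 5/3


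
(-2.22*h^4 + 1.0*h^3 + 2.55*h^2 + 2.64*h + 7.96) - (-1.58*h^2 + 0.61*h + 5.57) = -2.22*h^4 + 1.0*h^3 + 4.13*h^2 + 2.03*h + 2.39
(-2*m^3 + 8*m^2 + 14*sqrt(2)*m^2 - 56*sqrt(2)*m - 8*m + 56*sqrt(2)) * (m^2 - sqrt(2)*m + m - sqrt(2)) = -2*m^5 + 6*m^4 + 16*sqrt(2)*m^4 - 48*sqrt(2)*m^3 - 28*m^3 + 76*m^2 + 64*sqrt(2)*m - 112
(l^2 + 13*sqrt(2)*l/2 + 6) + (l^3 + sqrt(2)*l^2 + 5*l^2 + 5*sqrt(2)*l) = l^3 + sqrt(2)*l^2 + 6*l^2 + 23*sqrt(2)*l/2 + 6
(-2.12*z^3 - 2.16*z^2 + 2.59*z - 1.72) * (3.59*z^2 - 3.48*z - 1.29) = -7.6108*z^5 - 0.3768*z^4 + 19.5497*z^3 - 12.4016*z^2 + 2.6445*z + 2.2188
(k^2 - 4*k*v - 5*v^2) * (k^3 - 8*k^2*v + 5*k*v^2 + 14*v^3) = k^5 - 12*k^4*v + 32*k^3*v^2 + 34*k^2*v^3 - 81*k*v^4 - 70*v^5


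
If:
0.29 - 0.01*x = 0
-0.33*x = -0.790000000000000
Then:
No Solution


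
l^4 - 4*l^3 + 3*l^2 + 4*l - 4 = (l - 2)^2*(l - 1)*(l + 1)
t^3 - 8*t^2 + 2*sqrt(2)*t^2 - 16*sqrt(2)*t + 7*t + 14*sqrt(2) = (t - 7)*(t - 1)*(t + 2*sqrt(2))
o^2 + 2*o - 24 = (o - 4)*(o + 6)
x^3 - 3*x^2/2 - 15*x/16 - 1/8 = (x - 2)*(x + 1/4)^2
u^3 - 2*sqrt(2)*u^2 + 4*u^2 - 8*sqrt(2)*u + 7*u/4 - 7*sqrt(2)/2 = (u + 1/2)*(u + 7/2)*(u - 2*sqrt(2))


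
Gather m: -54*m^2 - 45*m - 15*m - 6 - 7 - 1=-54*m^2 - 60*m - 14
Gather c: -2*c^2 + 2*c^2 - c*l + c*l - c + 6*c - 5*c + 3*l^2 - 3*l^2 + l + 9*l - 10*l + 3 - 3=0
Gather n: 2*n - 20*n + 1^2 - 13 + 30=18 - 18*n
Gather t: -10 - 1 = -11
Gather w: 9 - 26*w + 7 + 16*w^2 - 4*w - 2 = 16*w^2 - 30*w + 14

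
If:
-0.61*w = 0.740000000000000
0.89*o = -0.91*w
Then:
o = 1.24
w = -1.21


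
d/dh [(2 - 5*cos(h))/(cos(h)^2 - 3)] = (-5*cos(h)^2 + 4*cos(h) - 15)*sin(h)/(sin(h)^2 + 2)^2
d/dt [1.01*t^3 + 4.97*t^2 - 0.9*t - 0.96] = 3.03*t^2 + 9.94*t - 0.9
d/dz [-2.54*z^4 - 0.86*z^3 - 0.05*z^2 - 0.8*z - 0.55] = -10.16*z^3 - 2.58*z^2 - 0.1*z - 0.8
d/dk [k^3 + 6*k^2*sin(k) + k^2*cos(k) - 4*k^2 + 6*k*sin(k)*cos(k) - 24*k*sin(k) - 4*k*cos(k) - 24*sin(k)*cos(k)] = -k^2*sin(k) + 6*k^2*cos(k) + 3*k^2 + 16*k*sin(k) - 22*k*cos(k) + 6*k*cos(2*k) - 8*k - 24*sin(k) + 3*sin(2*k) - 4*cos(k) - 24*cos(2*k)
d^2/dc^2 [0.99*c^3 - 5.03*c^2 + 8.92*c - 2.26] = 5.94*c - 10.06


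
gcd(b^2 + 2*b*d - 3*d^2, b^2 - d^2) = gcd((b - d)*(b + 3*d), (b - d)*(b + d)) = b - d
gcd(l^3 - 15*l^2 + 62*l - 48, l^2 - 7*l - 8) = l - 8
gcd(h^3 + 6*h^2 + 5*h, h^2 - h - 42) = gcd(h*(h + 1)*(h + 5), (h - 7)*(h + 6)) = 1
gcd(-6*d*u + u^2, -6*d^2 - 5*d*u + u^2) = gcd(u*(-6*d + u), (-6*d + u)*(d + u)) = -6*d + u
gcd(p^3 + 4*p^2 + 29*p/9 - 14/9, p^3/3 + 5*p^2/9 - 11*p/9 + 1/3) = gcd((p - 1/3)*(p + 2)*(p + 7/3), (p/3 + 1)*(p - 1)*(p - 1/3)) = p - 1/3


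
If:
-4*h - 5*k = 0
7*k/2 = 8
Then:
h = -20/7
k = 16/7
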